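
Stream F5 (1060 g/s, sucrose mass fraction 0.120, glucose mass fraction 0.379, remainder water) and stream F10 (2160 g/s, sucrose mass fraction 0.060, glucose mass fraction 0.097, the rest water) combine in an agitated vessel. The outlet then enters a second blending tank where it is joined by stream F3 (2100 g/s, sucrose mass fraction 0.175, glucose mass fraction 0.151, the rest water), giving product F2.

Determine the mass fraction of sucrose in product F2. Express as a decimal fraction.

Overall, product flow = 5320 g/s.
sucrose in = 1060×0.120 + 2160×0.060 + 2100×0.175 = 624.3 g/s.
sucrose fraction in F2 = 0.117.

0.117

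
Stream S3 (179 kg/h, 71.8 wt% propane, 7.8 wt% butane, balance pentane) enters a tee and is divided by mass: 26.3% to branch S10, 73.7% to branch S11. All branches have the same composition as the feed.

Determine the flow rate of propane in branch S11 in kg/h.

Branch S11 total = 0.737×179 = 131.92 kg/h.
propane in S11 = 0.718×131.92 = 94.721 kg/h.

94.72 kg/h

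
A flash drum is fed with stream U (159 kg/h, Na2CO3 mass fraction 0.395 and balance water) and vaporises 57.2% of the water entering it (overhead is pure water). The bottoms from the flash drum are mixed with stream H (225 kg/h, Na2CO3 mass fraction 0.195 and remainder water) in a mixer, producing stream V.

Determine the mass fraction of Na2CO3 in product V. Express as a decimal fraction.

Vapour removed = 0.572×0.605×159 = 55.024 kg/h; concentrate = 103.98 kg/h.
Na2CO3 reaching the mixer = 62.805 (from concentrate) + 225×0.195 = 106.68 kg/h.
Product flow = 103.98 + 225 = 328.98 kg/h; Na2CO3 fraction = 0.324.

0.324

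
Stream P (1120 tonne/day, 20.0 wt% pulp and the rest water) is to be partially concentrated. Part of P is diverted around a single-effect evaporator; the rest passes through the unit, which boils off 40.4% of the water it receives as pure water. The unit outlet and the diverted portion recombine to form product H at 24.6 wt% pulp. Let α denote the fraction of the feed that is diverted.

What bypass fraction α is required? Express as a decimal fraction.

0.421

All 1120×0.200 = 224 tonne/day of pulp reaches H, so H = 224/0.246 = 910.57 tonne/day and vapour = 209.43 tonne/day.
The evaporator receives (1−α)·1120 of feed at 0.800 water and removes 0.404 of that water:
0.404×0.800×(1−α)×1120 = 209.43
(1−α) = 209.43/361.98 = 0.5786;  α = 0.4214.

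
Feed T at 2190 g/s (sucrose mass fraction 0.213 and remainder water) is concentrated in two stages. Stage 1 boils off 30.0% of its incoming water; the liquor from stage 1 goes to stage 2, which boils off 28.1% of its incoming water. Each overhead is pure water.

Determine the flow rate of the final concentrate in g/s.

1334 g/s

water in feed = 2190×0.787 = 1723.5 g/s.
After stage 1: water left = (1−0.300)×1723.5 = 1206.5; stream total = 1672.9 g/s.
After stage 2: water left = (1−0.281)×1206.5 = 867.45; final concentrate = 1333.9 g/s.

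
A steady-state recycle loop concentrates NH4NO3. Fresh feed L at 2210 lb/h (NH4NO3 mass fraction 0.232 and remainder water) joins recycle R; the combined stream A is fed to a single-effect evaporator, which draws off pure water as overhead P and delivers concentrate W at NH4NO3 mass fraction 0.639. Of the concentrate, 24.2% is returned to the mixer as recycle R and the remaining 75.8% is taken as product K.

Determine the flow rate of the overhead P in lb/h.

Overall NH4NO3 balance (none leaves overhead): NH4NO3 in fresh feed = NH4NO3 in product, i.e. 2210×0.232 = (1−0.242)·W·0.639.
W = 512.72/(0.639×0.758) = 1058.5 lb/h.
Recycle R = 0.242×1058.5 = 256.17 lb/h.
Combined feed A = 2210 + 256.17 = 2466.2 lb/h.
Overhead P = A − W = 2466.2 − 1058.5 = 1407.6 lb/h.

1408 lb/h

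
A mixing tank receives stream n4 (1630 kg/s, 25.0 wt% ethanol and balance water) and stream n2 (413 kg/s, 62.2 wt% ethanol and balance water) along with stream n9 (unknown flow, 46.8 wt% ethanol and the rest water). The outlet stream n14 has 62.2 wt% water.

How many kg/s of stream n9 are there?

1199 kg/s

Let n9 be the unknown flow. Total out = 2043 + n9.
water balance: 1378.6 + 0.532·n9 = 0.622·(2043 + n9)
(0.532 − 0.622)·n9 = 0.622×2043 − 1378.6 = -107.87
n9 = -107.87 / -0.090 = 1198.5 kg/s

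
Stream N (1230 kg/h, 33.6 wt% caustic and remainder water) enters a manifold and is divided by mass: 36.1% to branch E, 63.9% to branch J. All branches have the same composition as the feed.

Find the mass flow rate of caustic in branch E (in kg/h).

Branch E total = 0.361×1230 = 444.03 kg/h.
caustic in E = 0.336×444.03 = 149.19 kg/h.

149.2 kg/h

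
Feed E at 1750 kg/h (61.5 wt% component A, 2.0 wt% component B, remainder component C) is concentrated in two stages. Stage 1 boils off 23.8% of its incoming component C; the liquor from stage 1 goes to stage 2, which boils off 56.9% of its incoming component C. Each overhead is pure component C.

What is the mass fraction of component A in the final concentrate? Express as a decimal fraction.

0.815

component C in feed = 1750×0.365 = 638.75 kg/h.
After stage 1: component C left = (1−0.238)×638.75 = 486.73; stream total = 1598 kg/h.
After stage 2: component C left = (1−0.569)×486.73 = 209.78; final concentrate = 1321 kg/h.
component A fraction = 1076.2/1321 = 0.815.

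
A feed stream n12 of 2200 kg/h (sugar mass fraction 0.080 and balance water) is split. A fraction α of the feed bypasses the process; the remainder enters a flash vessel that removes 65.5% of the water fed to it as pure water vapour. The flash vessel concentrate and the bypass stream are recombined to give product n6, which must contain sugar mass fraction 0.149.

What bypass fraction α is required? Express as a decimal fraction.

All 2200×0.080 = 176 kg/h of sugar reaches n6, so n6 = 176/0.149 = 1181.2 kg/h and vapour = 1018.8 kg/h.
The evaporator receives (1−α)·2200 of feed at 0.920 water and removes 0.655 of that water:
0.655×0.920×(1−α)×2200 = 1018.8
(1−α) = 1018.8/1325.7 = 0.7685;  α = 0.2315.

0.232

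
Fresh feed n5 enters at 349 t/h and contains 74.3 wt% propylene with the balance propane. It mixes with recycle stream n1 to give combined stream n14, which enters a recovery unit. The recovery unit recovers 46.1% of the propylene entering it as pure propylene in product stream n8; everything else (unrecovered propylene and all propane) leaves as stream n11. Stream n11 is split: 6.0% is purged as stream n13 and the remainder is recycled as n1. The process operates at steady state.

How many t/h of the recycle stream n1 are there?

1671 t/h

propane enters only via n5 and leaves only via the purge: 349×0.257 = 0.060×(propane in n11), and the recovery unit passes all propane, so propane in n14 = propane in n11 = 1494.9 t/h.
propylene in n14: m_A = 349×0.743 + (1−0.060)·(1−0.461)·m_A, so m_A = 259.31/0.4933 = 525.62 t/h.
n11 = (1−0.461)×525.62 + 1494.9 = 1778.2 t/h.
Recycle n1 = (1−0.060)×1778.2 = 1671.5 t/h.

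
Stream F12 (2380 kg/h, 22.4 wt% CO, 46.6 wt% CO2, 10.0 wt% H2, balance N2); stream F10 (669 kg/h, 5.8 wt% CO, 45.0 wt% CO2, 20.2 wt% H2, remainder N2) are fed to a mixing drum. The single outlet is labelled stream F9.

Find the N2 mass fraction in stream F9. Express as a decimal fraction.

0.228

Total flow out = 2380 + 669 = 3049 kg/h.
N2 in = 2380×0.210 + 669×0.290 = 693.81 kg/h.
N2 mass fraction in F9 = 693.81/3049 = 0.228.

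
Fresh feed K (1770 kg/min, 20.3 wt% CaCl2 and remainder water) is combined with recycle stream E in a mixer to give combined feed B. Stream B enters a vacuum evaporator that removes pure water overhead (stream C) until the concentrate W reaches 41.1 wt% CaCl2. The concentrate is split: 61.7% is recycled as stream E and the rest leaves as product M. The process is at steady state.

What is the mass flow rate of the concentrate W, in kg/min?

Overall CaCl2 balance (none leaves overhead): CaCl2 in fresh feed = CaCl2 in product, i.e. 1770×0.203 = (1−0.617)·W·0.411.
W = 359.31/(0.411×0.383) = 2282.6 kg/min.

2283 kg/min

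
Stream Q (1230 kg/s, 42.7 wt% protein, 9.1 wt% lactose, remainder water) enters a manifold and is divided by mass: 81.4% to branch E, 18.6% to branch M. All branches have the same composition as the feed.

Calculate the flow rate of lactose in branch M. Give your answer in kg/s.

Branch M total = 0.186×1230 = 228.78 kg/s.
lactose in M = 0.091×228.78 = 20.819 kg/s.

20.82 kg/s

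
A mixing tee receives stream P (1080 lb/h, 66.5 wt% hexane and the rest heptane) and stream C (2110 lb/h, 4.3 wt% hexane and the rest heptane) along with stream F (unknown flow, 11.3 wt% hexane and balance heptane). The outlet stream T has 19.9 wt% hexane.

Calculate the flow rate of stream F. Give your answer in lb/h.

Let F be the unknown flow. Total out = 3190 + F.
hexane balance: 808.93 + 0.113·F = 0.199·(3190 + F)
(0.113 − 0.199)·F = 0.199×3190 − 808.93 = -174.12
F = -174.12 / -0.086 = 2024.7 lb/h

2025 lb/h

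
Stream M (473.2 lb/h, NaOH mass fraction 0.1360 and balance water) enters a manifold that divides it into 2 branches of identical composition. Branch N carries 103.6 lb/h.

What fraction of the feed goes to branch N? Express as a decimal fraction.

Fraction to N = 103.6/473.2 = 0.2189.

0.219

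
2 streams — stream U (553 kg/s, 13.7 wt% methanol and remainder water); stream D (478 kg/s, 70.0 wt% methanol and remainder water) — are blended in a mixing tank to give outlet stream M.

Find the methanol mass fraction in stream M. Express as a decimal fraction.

Total flow out = 553 + 478 = 1031 kg/s.
methanol in = 553×0.137 + 478×0.700 = 410.36 kg/s.
methanol mass fraction in M = 410.36/1031 = 0.3980.

0.3980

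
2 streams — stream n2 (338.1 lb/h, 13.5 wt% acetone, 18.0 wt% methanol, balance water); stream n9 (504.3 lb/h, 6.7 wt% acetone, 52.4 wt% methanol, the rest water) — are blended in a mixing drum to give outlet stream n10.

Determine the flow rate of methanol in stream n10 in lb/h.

325.1 lb/h

methanol out = methanol in = 338.1×0.180 + 504.3×0.524 = 325.11 lb/h.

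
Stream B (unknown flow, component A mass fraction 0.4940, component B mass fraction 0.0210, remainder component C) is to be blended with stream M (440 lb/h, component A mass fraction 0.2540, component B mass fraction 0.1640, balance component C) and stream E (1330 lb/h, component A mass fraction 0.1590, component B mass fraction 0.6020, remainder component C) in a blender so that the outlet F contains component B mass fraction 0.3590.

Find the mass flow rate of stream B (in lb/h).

Let B be the unknown flow. Total out = 1770 + B.
component B balance: 872.82 + 0.021·B = 0.359·(1770 + B)
(0.021 − 0.359)·B = 0.359×1770 − 872.82 = -237.39
B = -237.39 / -0.338 = 702.34 lb/h

702.3 lb/h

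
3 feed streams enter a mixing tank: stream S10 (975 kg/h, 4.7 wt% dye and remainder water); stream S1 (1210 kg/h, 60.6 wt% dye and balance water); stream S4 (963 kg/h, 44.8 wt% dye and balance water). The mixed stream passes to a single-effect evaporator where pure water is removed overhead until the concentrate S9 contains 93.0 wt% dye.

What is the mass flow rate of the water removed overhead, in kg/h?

1846 kg/h

dye entering = 975×0.047 + 1210×0.606 + 963×0.448 = 1210.5 kg/h.
All dye reports to S9, so S9 = 1210.5/0.930 = 1301.6 kg/h.
Total feed = 3148 kg/h; overhead = 3148 − 1301.6 = 1846.4 kg/h.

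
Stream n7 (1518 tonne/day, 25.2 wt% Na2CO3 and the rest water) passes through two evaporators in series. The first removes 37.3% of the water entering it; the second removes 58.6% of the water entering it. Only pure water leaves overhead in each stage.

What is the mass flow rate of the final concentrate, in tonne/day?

677.3 tonne/day

water in feed = 1518×0.748 = 1135.5 tonne/day.
After stage 1: water left = (1−0.373)×1135.5 = 711.94; stream total = 1094.5 tonne/day.
After stage 2: water left = (1−0.586)×711.94 = 294.74; final concentrate = 677.28 tonne/day.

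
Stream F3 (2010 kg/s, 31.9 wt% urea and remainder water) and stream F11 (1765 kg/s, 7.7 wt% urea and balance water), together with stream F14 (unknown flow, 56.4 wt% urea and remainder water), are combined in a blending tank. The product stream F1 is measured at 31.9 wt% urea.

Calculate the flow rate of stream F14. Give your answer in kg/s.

1743 kg/s

Let F14 be the unknown flow. Total out = 3775 + F14.
urea balance: 777.1 + 0.564·F14 = 0.319·(3775 + F14)
(0.564 − 0.319)·F14 = 0.319×3775 − 777.1 = 427.13
F14 = 427.13 / 0.245 = 1743.4 kg/s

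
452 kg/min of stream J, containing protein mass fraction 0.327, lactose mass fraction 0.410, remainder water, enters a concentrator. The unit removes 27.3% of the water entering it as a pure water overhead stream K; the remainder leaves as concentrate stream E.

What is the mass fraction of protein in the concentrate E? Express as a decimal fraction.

0.352

protein is not removed: 452×0.327 = 147.8 kg/min of protein enters E.
water entering = 452×0.263 = 118.88 kg/min; overhead removed = 0.273×118.88 = 32.453 kg/min.
Concentrate = 452 − 32.453 = 419.55 kg/min.
Mass fraction = 147.8/419.55 = 0.352.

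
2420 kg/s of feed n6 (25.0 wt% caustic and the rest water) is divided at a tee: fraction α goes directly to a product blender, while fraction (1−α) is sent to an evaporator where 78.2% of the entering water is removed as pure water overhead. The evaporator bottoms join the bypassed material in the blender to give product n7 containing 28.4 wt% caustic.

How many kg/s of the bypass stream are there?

All 2420×0.250 = 605 kg/s of caustic reaches n7, so n7 = 605/0.284 = 2130.3 kg/s and vapour = 289.72 kg/s.
The evaporator receives (1−α)·2420 of feed at 0.750 water and removes 0.782 of that water:
0.782×0.750×(1−α)×2420 = 289.72
(1−α) = 289.72/1419.3 = 0.2041;  α = 0.7959.
Bypass flow = 0.7959×2420 = 1926 kg/s.

1926 kg/s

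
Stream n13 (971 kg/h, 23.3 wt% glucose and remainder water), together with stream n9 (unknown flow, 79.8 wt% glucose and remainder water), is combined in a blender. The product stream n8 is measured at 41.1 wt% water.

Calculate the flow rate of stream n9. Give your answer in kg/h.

Let n9 be the unknown flow. Total out = 971 + n9.
water balance: 744.76 + 0.202·n9 = 0.411·(971 + n9)
(0.202 − 0.411)·n9 = 0.411×971 − 744.76 = -345.68
n9 = -345.68 / -0.209 = 1654 kg/h

1654 kg/h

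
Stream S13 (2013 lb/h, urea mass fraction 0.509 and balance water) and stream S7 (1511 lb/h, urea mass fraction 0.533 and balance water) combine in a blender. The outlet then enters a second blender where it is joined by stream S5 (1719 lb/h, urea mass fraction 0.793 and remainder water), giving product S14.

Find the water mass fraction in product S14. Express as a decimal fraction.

Overall, product flow = 5243 lb/h.
water in = 2013×0.491 + 1511×0.467 + 1719×0.207 = 2049.9 lb/h.
water fraction in S14 = 0.391.

0.391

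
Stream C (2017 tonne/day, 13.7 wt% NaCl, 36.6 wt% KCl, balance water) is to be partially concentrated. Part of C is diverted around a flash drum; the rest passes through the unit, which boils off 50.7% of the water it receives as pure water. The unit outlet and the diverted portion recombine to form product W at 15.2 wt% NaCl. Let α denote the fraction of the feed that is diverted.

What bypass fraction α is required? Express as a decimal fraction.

All 2017×0.137 = 276.33 tonne/day of NaCl reaches W, so W = 276.33/0.152 = 1818 tonne/day and vapour = 199.05 tonne/day.
The evaporator receives (1−α)·2017 of feed at 0.497 water and removes 0.507 of that water:
0.507×0.497×(1−α)×2017 = 199.05
(1−α) = 199.05/508.24 = 0.3916;  α = 0.6084.

0.608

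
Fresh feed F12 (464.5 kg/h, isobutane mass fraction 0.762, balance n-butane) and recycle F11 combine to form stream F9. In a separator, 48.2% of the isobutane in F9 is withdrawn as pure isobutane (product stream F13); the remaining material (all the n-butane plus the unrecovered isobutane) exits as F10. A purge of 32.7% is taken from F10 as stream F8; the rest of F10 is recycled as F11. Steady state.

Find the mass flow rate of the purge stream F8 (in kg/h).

202.6 kg/h

n-butane enters only via F12 and leaves only via the purge: 464.5×0.238 = 0.327×(n-butane in F10), and the separator passes all n-butane, so n-butane in F9 = n-butane in F10 = 338.08 kg/h.
isobutane in F9: m_A = 464.5×0.762 + (1−0.327)·(1−0.482)·m_A, so m_A = 353.95/0.6514 = 543.38 kg/h.
F10 = (1−0.482)×543.38 + 338.08 = 619.55 kg/h.
Purge F8 = 0.327×619.55 = 202.59 kg/h.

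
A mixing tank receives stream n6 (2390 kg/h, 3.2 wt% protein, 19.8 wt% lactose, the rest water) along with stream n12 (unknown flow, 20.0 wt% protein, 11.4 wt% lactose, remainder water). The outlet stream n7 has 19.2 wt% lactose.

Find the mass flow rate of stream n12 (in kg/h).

Let n12 be the unknown flow. Total out = 2390 + n12.
lactose balance: 473.22 + 0.114·n12 = 0.192·(2390 + n12)
(0.114 − 0.192)·n12 = 0.192×2390 − 473.22 = -14.34
n12 = -14.34 / -0.078 = 183.85 kg/h

183.8 kg/h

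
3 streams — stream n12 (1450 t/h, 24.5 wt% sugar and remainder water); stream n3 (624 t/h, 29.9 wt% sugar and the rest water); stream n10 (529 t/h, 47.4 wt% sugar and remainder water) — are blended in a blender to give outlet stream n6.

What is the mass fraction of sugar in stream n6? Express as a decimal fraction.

0.304

Total flow out = 1450 + 624 + 529 = 2603 t/h.
sugar in = 1450×0.245 + 624×0.299 + 529×0.474 = 792.57 t/h.
sugar mass fraction in n6 = 792.57/2603 = 0.304.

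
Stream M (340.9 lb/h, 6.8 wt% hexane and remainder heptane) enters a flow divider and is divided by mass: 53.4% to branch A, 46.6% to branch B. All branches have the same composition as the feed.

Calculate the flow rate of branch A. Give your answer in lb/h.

182 lb/h

Branch A flow = 0.534×340.9 = 182.04 lb/h.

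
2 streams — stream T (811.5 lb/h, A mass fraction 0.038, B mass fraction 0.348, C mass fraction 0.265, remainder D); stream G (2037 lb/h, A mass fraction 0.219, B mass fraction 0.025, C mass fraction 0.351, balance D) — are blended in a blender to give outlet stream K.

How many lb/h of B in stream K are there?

B out = B in = 811.5×0.348 + 2037×0.025 = 333.33 lb/h.

333.3 lb/h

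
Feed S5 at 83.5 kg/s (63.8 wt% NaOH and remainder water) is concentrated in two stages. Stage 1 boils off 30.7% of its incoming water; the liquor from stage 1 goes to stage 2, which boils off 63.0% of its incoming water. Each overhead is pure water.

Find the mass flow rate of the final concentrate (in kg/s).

water in feed = 83.5×0.362 = 30.227 kg/s.
After stage 1: water left = (1−0.307)×30.227 = 20.947; stream total = 74.22 kg/s.
After stage 2: water left = (1−0.630)×20.947 = 7.7505; final concentrate = 61.024 kg/s.

61.02 kg/s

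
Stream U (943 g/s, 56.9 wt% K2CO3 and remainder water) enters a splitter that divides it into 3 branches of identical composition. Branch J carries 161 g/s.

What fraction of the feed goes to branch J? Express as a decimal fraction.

0.171

Fraction to J = 161/943 = 0.1707.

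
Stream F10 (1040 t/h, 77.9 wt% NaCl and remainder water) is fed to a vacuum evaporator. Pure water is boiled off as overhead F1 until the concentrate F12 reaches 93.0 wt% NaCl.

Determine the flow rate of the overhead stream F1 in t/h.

168.9 t/h

NaCl is conserved: 1040×0.779 = 810.16 t/h all reports to the concentrate.
Concentrate = 810.16/(target fraction) = 871.14 t/h.
Overhead = 1040 − 871.14 = 168.86 t/h.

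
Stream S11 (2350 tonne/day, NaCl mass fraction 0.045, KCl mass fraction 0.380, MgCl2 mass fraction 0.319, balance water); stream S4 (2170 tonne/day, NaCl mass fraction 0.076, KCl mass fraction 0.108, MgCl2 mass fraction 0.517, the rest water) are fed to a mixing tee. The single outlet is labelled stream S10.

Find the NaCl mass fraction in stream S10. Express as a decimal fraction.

Total flow out = 2350 + 2170 = 4520 tonne/day.
NaCl in = 2350×0.045 + 2170×0.076 = 270.67 tonne/day.
NaCl mass fraction in S10 = 270.67/4520 = 0.060.

0.060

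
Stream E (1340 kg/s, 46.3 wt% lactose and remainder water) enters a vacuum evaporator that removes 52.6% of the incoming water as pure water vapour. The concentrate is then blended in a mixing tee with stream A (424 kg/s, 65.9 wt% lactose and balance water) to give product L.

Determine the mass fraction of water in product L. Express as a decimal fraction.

0.3505

Vapour removed = 0.526×0.537×1340 = 378.5 kg/s; concentrate = 961.5 kg/s.
water reaching the mixer = 341.08 (from concentrate) + 424×0.341 = 485.66 kg/s.
Product flow = 961.5 + 424 = 1385.5 kg/s; water fraction = 0.3505.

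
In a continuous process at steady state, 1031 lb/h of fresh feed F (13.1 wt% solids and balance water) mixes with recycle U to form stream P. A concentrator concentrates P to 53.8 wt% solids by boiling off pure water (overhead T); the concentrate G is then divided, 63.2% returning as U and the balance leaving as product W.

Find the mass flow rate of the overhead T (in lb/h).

Overall solids balance (none leaves overhead): solids in fresh feed = solids in product, i.e. 1031×0.131 = (1−0.632)·G·0.538.
G = 135.06/(0.538×0.368) = 682.18 lb/h.
Recycle U = 0.632×682.18 = 431.14 lb/h.
Combined feed P = 1031 + 431.14 = 1462.1 lb/h.
Overhead T = P − G = 1462.1 − 682.18 = 779.96 lb/h.

780 lb/h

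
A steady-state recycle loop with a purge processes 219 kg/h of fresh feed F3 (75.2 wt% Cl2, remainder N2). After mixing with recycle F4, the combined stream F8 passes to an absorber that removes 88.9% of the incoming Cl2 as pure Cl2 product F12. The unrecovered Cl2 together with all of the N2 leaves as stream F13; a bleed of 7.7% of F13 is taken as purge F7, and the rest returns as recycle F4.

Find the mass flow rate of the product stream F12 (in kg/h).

Cl2 in F8: m_A = 219×0.752 + (1−0.077)·(1−0.889)·m_A, so m_A = 164.69/0.8975 = 183.49 kg/h.
Product F12 = 0.889×183.49 = 163.12 kg/h.

163.1 kg/h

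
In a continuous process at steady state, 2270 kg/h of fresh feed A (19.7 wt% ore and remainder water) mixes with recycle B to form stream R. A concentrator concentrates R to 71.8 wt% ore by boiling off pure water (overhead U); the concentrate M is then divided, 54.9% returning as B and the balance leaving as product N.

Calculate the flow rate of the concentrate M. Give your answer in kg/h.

1381 kg/h

Overall ore balance (none leaves overhead): ore in fresh feed = ore in product, i.e. 2270×0.197 = (1−0.549)·M·0.718.
M = 447.19/(0.718×0.451) = 1381 kg/h.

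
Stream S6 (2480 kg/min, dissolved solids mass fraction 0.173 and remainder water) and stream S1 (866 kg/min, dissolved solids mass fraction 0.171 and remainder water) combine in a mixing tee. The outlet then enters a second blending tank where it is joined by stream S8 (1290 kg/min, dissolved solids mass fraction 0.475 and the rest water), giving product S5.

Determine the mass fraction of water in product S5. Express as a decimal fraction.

0.743

Overall, product flow = 4636 kg/min.
water in = 2480×0.827 + 866×0.829 + 1290×0.525 = 3446.1 kg/min.
water fraction in S5 = 0.743.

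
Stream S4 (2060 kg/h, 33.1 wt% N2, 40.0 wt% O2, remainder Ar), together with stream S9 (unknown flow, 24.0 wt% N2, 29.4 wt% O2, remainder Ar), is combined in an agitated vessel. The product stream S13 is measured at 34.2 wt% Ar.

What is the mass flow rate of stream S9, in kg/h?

1213 kg/h

Let S9 be the unknown flow. Total out = 2060 + S9.
Ar balance: 554.14 + 0.466·S9 = 0.342·(2060 + S9)
(0.466 − 0.342)·S9 = 0.342×2060 − 554.14 = 150.38
S9 = 150.38 / 0.124 = 1212.7 kg/h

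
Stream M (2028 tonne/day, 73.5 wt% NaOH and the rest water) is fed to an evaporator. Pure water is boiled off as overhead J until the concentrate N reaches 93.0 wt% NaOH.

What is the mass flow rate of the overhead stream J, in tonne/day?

425.2 tonne/day

NaOH is conserved: 2028×0.735 = 1490.6 tonne/day all reports to the concentrate.
Concentrate = 1490.6/(target fraction) = 1602.8 tonne/day.
Overhead = 2028 − 1602.8 = 425.23 tonne/day.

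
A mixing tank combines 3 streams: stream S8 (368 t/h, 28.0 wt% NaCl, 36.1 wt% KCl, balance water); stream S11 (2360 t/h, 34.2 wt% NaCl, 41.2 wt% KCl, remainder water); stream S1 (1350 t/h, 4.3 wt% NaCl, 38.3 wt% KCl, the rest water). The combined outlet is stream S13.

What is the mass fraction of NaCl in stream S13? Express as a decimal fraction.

Total flow out = 368 + 2360 + 1350 = 4078 t/h.
NaCl in = 368×0.280 + 2360×0.342 + 1350×0.043 = 968.21 t/h.
NaCl mass fraction in S13 = 968.21/4078 = 0.237.

0.237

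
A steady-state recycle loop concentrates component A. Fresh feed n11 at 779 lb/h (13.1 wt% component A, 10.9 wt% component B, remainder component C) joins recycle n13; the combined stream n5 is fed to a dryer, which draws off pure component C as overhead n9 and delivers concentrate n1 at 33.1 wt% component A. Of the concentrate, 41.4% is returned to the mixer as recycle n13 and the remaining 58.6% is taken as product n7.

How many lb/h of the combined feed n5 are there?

Overall component A balance (none leaves overhead): component A in fresh feed = component A in product, i.e. 779×0.131 = (1−0.414)·n1·0.331.
n1 = 102.05/(0.331×0.586) = 526.12 lb/h.
Recycle n13 = 0.414×526.12 = 217.81 lb/h.
Combined feed n5 = 779 + 217.81 = 996.81 lb/h.

996.8 lb/h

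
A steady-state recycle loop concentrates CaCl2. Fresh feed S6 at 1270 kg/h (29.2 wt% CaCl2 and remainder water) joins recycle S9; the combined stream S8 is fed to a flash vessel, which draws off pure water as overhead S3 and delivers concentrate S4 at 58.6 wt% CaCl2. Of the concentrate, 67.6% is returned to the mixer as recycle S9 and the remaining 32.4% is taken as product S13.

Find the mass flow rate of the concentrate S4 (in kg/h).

Overall CaCl2 balance (none leaves overhead): CaCl2 in fresh feed = CaCl2 in product, i.e. 1270×0.292 = (1−0.676)·S4·0.586.
S4 = 370.84/(0.586×0.324) = 1953.2 kg/h.

1953 kg/h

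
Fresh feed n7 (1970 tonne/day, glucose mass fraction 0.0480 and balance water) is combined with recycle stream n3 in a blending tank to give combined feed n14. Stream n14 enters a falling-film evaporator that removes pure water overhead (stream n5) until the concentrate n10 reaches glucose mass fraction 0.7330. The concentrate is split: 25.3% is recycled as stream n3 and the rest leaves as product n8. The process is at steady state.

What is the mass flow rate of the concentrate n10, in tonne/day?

Overall glucose balance (none leaves overhead): glucose in fresh feed = glucose in product, i.e. 1970×0.048 = (1−0.253)·n10·0.733.
n10 = 94.56/(0.733×0.747) = 172.7 tonne/day.

172.7 tonne/day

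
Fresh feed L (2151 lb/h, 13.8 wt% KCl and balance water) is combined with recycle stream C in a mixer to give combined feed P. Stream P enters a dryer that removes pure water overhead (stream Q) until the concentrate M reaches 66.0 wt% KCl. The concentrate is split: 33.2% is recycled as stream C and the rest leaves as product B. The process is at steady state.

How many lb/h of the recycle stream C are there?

Overall KCl balance (none leaves overhead): KCl in fresh feed = KCl in product, i.e. 2151×0.138 = (1−0.332)·M·0.660.
M = 296.84/(0.660×0.668) = 673.29 lb/h.
Recycle C = 0.332×673.29 = 223.53 lb/h.

223.5 lb/h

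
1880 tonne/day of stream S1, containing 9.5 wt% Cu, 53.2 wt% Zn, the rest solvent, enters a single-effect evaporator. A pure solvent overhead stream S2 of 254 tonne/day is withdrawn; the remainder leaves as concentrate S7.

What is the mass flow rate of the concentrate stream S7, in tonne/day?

1626 tonne/day

Concentrate = 1880 − 254 = 1626 tonne/day.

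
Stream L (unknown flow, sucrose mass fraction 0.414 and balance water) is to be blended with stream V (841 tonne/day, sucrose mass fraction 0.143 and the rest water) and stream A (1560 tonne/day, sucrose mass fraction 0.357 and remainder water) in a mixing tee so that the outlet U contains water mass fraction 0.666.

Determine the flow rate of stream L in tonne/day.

1559 tonne/day

Let L be the unknown flow. Total out = 2401 + L.
water balance: 1723.8 + 0.586·L = 0.666·(2401 + L)
(0.586 − 0.666)·L = 0.666×2401 − 1723.8 = -124.75
L = -124.75 / -0.080 = 1559.4 tonne/day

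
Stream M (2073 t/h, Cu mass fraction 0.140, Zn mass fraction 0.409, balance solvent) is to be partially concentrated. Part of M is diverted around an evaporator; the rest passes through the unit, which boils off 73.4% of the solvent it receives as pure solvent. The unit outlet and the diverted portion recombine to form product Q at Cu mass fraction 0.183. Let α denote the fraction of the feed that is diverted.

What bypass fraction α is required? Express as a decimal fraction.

All 2073×0.140 = 290.22 t/h of Cu reaches Q, so Q = 290.22/0.183 = 1585.9 t/h and vapour = 487.1 t/h.
The evaporator receives (1−α)·2073 of feed at 0.451 solvent and removes 0.734 of that solvent:
0.734×0.451×(1−α)×2073 = 487.1
(1−α) = 487.1/686.23 = 0.7098;  α = 0.2902.

0.290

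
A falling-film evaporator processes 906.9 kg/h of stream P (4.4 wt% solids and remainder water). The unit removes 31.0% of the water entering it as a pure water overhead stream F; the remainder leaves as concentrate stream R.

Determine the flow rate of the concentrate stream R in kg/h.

638.1 kg/h

water entering = 906.9×0.956 = 867 kg/h; overhead removed = 0.310×867 = 268.77 kg/h.
Concentrate = 906.9 − 268.77 = 638.13 kg/h.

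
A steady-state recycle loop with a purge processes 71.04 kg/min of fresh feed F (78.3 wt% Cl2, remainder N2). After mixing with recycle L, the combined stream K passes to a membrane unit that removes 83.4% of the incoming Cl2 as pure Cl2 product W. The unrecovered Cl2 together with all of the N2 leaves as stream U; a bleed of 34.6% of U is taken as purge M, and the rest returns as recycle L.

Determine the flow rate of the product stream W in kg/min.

52.04 kg/min

Cl2 in K: m_A = 71.04×0.783 + (1−0.346)·(1−0.834)·m_A, so m_A = 55.624/0.8914 = 62.399 kg/min.
Product W = 0.834×62.399 = 52.04 kg/min.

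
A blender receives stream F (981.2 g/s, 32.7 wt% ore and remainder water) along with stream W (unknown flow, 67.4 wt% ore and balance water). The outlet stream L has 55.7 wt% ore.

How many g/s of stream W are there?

1929 g/s

Let W be the unknown flow. Total out = 981.2 + W.
ore balance: 320.85 + 0.674·W = 0.557·(981.2 + W)
(0.674 − 0.557)·W = 0.557×981.2 − 320.85 = 225.68
W = 225.68 / 0.117 = 1928.9 g/s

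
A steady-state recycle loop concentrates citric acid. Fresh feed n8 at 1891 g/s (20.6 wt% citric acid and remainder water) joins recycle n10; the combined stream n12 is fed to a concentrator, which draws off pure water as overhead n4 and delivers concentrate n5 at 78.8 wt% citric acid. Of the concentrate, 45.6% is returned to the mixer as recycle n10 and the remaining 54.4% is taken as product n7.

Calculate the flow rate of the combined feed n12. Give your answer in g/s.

Overall citric acid balance (none leaves overhead): citric acid in fresh feed = citric acid in product, i.e. 1891×0.206 = (1−0.456)·n5·0.788.
n5 = 389.55/(0.788×0.544) = 908.73 g/s.
Recycle n10 = 0.456×908.73 = 414.38 g/s.
Combined feed n12 = 1891 + 414.38 = 2305.4 g/s.

2305 g/s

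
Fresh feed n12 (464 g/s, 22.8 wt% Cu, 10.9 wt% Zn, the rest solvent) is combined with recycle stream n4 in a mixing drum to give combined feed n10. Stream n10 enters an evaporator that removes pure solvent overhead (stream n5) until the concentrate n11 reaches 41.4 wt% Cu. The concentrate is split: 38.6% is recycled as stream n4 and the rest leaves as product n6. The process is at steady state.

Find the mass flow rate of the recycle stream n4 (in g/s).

160.6 g/s

Overall Cu balance (none leaves overhead): Cu in fresh feed = Cu in product, i.e. 464×0.228 = (1−0.386)·n11·0.414.
n11 = 105.79/(0.414×0.614) = 416.18 g/s.
Recycle n4 = 0.386×416.18 = 160.65 g/s.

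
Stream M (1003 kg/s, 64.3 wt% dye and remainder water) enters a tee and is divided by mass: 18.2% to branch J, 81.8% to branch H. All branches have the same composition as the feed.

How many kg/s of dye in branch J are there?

Branch J total = 0.182×1003 = 182.55 kg/s.
dye in J = 0.643×182.55 = 117.38 kg/s.

117.4 kg/s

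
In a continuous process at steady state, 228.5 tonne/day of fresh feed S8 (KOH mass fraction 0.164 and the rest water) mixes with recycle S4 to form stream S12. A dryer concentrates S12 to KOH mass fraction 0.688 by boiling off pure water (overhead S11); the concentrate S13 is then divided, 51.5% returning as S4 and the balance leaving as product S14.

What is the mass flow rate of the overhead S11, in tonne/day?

Overall KOH balance (none leaves overhead): KOH in fresh feed = KOH in product, i.e. 228.5×0.164 = (1−0.515)·S13·0.688.
S13 = 37.474/(0.688×0.485) = 112.31 tonne/day.
Recycle S4 = 0.515×112.31 = 57.837 tonne/day.
Combined feed S12 = 228.5 + 57.837 = 286.34 tonne/day.
Overhead S11 = S12 − S13 = 286.34 − 112.31 = 174.03 tonne/day.

174 tonne/day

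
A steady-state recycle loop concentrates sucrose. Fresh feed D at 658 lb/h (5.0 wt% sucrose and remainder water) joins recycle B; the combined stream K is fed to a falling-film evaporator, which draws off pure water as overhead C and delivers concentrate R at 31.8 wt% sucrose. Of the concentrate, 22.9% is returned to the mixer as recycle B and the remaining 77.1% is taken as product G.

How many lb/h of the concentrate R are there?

134.2 lb/h

Overall sucrose balance (none leaves overhead): sucrose in fresh feed = sucrose in product, i.e. 658×0.050 = (1−0.229)·R·0.318.
R = 32.9/(0.318×0.771) = 134.19 lb/h.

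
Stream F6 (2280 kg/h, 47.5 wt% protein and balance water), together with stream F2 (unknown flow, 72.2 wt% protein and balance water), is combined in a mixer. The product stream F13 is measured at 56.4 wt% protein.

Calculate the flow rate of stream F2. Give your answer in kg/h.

1284 kg/h

Let F2 be the unknown flow. Total out = 2280 + F2.
protein balance: 1083 + 0.722·F2 = 0.564·(2280 + F2)
(0.722 − 0.564)·F2 = 0.564×2280 − 1083 = 202.92
F2 = 202.92 / 0.158 = 1284.3 kg/h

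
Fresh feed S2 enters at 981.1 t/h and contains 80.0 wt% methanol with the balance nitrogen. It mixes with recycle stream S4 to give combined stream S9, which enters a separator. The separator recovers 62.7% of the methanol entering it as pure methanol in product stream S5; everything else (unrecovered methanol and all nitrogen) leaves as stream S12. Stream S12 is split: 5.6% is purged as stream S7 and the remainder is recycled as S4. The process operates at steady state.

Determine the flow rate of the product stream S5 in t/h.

methanol in S9: m_A = 981.1×0.800 + (1−0.056)·(1−0.627)·m_A, so m_A = 784.88/0.6479 = 1211.4 t/h.
Product S5 = 0.627×1211.4 = 759.58 t/h.

759.6 t/h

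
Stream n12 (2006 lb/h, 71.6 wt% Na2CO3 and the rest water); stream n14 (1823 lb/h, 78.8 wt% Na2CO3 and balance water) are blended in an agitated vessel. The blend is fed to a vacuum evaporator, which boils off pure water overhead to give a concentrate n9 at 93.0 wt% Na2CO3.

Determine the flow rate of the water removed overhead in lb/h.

739.9 lb/h

Na2CO3 entering = 2006×0.716 + 1823×0.788 = 2872.8 lb/h.
All Na2CO3 reports to n9, so n9 = 2872.8/0.930 = 3089.1 lb/h.
Total feed = 3829 lb/h; overhead = 3829 − 3089.1 = 739.95 lb/h.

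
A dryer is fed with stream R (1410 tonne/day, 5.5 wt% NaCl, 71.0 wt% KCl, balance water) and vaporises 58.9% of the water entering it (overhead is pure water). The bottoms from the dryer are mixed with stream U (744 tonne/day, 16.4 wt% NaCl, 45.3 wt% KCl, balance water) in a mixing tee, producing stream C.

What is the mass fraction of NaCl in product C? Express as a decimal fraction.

Vapour removed = 0.589×0.235×1410 = 195.17 tonne/day; concentrate = 1214.8 tonne/day.
NaCl reaching the mixer = 77.55 (from concentrate) + 744×0.164 = 199.57 tonne/day.
Product flow = 1214.8 + 744 = 1958.8 tonne/day; NaCl fraction = 0.102.

0.102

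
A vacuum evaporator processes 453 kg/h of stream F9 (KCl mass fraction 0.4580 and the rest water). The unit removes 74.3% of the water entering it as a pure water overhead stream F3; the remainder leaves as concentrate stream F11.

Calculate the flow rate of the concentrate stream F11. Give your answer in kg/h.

water entering = 453×0.542 = 245.53 kg/h; overhead removed = 0.743×245.53 = 182.43 kg/h.
Concentrate = 453 − 182.43 = 270.57 kg/h.

270.6 kg/h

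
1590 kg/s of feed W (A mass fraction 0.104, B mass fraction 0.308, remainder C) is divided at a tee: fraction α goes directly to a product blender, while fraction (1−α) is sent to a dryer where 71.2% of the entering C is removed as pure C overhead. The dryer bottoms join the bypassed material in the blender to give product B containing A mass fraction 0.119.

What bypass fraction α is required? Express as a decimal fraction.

0.699

All 1590×0.104 = 165.36 kg/s of A reaches B, so B = 165.36/0.119 = 1389.6 kg/s and vapour = 200.42 kg/s.
The evaporator receives (1−α)·1590 of feed at 0.588 C and removes 0.712 of that C:
0.712×0.588×(1−α)×1590 = 200.42
(1−α) = 200.42/665.66 = 0.3011;  α = 0.6989.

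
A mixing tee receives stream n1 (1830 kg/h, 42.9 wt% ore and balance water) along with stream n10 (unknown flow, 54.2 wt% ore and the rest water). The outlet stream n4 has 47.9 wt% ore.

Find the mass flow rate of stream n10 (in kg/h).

Let n10 be the unknown flow. Total out = 1830 + n10.
ore balance: 785.07 + 0.542·n10 = 0.479·(1830 + n10)
(0.542 − 0.479)·n10 = 0.479×1830 − 785.07 = 91.5
n10 = 91.5 / 0.063 = 1452.4 kg/h

1452 kg/h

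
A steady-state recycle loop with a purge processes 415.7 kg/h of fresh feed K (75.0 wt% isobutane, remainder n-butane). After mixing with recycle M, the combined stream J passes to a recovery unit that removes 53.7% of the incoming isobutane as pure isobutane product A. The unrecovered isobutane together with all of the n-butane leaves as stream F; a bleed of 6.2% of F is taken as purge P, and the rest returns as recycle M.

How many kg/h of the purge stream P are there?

n-butane enters only via K and leaves only via the purge: 415.7×0.250 = 0.062×(n-butane in F), and the recovery unit passes all n-butane, so n-butane in J = n-butane in F = 1676.2 kg/h.
isobutane in J: m_A = 415.7×0.750 + (1−0.062)·(1−0.537)·m_A, so m_A = 311.77/0.5657 = 551.13 kg/h.
F = (1−0.537)×551.13 + 1676.2 = 1931.4 kg/h.
Purge P = 0.062×1931.4 = 119.75 kg/h.

119.7 kg/h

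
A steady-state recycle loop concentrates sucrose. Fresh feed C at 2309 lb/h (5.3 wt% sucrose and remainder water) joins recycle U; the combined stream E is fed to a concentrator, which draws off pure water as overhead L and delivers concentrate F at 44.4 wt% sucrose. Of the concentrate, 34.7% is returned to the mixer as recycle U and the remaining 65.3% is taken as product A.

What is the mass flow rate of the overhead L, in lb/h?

2033 lb/h

Overall sucrose balance (none leaves overhead): sucrose in fresh feed = sucrose in product, i.e. 2309×0.053 = (1−0.347)·F·0.444.
F = 122.38/(0.444×0.653) = 422.09 lb/h.
Recycle U = 0.347×422.09 = 146.46 lb/h.
Combined feed E = 2309 + 146.46 = 2455.5 lb/h.
Overhead L = E − F = 2455.5 − 422.09 = 2033.4 lb/h.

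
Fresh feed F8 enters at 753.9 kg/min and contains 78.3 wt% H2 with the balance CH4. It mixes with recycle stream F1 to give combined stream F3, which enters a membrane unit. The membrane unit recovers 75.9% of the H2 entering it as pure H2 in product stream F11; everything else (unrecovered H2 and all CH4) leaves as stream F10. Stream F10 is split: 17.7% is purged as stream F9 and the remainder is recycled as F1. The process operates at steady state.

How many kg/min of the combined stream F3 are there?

CH4 enters only via F8 and leaves only via the purge: 753.9×0.217 = 0.177×(CH4 in F10), and the membrane unit passes all CH4, so CH4 in F3 = CH4 in F10 = 924.27 kg/min.
H2 in F3: m_A = 753.9×0.783 + (1−0.177)·(1−0.759)·m_A, so m_A = 590.3/0.8017 = 736.35 kg/min.
F3 = 736.35 + 924.27 = 1660.6 kg/min.

1661 kg/min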